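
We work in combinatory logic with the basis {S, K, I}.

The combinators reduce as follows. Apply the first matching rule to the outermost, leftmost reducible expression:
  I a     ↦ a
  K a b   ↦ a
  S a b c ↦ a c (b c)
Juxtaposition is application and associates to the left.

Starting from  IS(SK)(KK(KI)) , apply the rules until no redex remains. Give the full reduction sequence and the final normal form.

  start: IS(SK)(KK(KI))
  →1  S(SK)(KK(KI))
  →2  S(SK)K

Answer: normal form = S(SK)K  (in 2 steps)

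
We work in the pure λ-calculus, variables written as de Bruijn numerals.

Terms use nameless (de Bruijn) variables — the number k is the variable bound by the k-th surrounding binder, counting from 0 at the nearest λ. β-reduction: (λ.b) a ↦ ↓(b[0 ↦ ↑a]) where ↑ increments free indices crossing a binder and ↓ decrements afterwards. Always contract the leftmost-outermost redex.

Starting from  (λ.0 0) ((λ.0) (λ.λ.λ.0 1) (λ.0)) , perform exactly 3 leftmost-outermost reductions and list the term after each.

Answer: after 3 steps: (λ.λ.0 1) ((λ.0) (λ.λ.λ.0 1) (λ.0))

Reduction:
  start: (λ.0 0) ((λ.0) (λ.λ.λ.0 1) (λ.0))
  →1  (λ.0) (λ.λ.λ.0 1) (λ.0) ((λ.0) (λ.λ.λ.0 1) (λ.0))
  →2  (λ.λ.λ.0 1) (λ.0) ((λ.0) (λ.λ.λ.0 1) (λ.0))
  →3  (λ.λ.0 1) ((λ.0) (λ.λ.λ.0 1) (λ.0))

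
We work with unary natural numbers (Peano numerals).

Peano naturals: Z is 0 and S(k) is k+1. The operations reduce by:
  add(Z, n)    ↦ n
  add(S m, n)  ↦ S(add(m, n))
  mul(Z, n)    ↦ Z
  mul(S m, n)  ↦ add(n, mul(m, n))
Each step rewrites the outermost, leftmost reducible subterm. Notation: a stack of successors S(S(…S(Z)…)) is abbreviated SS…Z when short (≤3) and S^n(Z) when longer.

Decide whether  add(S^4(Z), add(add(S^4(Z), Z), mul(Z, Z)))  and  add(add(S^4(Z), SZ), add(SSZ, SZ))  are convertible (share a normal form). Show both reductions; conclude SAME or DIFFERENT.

Answer: SAME — A ⇓ S^8(Z), B ⇓ S^8(Z)

Derivation:
Term A:
  start: add(S^4(Z), add(add(S^4(Z), Z), mul(Z, Z)))
  step 1: S(add(SSSZ, add(add(S^4(Z), Z), mul(Z, Z))))
  step 2: S(S(add(SSZ, add(add(S^4(Z), Z), mul(Z, Z)))))
  step 3: S(S(S(add(SZ, add(add(S^4(Z), Z), mul(Z, Z))))))
  step 4: S(S(S(S(add(Z, add(add(S^4(Z), Z), mul(Z, Z)))))))
  step 5: S(S(S(S(add(add(S^4(Z), Z), mul(Z, Z))))))
  step 6: S(S(S(S(add(S(add(SSSZ, Z)), mul(Z, Z))))))
  step 7: S(S(S(S(S(add(add(SSSZ, Z), mul(Z, Z)))))))
  step 8: S(S(S(S(S(add(S(add(SSZ, Z)), mul(Z, Z)))))))
  step 9: S(S(S(S(S(S(add(add(SSZ, Z), mul(Z, Z))))))))
  step 10: S(S(S(S(S(S(add(S(add(SZ, Z)), mul(Z, Z))))))))
  step 11: S(S(S(S(S(S(S(add(add(SZ, Z), mul(Z, Z)))))))))
  step 12: S(S(S(S(S(S(S(add(S(add(Z, Z)), mul(Z, Z)))))))))
  step 13: S(S(S(S(S(S(S(S(add(add(Z, Z), mul(Z, Z))))))))))
  step 14: S(S(S(S(S(S(S(S(add(Z, mul(Z, Z))))))))))
  step 15: S(S(S(S(S(S(S(S(mul(Z, Z)))))))))
  step 16: S^8(Z)

Term B:
  start: add(add(S^4(Z), SZ), add(SSZ, SZ))
  step 1: add(S(add(SSSZ, SZ)), add(SSZ, SZ))
  step 2: S(add(add(SSSZ, SZ), add(SSZ, SZ)))
  step 3: S(add(S(add(SSZ, SZ)), add(SSZ, SZ)))
  step 4: S(S(add(add(SSZ, SZ), add(SSZ, SZ))))
  step 5: S(S(add(S(add(SZ, SZ)), add(SSZ, SZ))))
  step 6: S(S(S(add(add(SZ, SZ), add(SSZ, SZ)))))
  step 7: S(S(S(add(S(add(Z, SZ)), add(SSZ, SZ)))))
  step 8: S(S(S(S(add(add(Z, SZ), add(SSZ, SZ))))))
  step 9: S(S(S(S(add(SZ, add(SSZ, SZ))))))
  step 10: S(S(S(S(S(add(Z, add(SSZ, SZ)))))))
  step 11: S(S(S(S(S(add(SSZ, SZ))))))
  step 12: S(S(S(S(S(S(add(SZ, SZ)))))))
  step 13: S(S(S(S(S(S(S(add(Z, SZ))))))))
  step 14: S^8(Z)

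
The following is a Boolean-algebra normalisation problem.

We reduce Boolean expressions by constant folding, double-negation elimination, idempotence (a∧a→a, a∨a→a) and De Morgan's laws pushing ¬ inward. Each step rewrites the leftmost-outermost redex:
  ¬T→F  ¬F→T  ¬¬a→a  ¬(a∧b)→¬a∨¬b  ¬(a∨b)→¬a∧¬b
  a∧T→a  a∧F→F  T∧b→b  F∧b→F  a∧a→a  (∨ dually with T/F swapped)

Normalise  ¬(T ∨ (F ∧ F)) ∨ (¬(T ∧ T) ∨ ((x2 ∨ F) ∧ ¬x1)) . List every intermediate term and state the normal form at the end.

Answer: normal form = x2 ∧ ¬x1  (in 9 steps)

Reduction:
  start: ¬(T ∨ (F ∧ F)) ∨ (¬(T ∧ T) ∨ ((x2 ∨ F) ∧ ¬x1))
  step 1: (¬T ∧ ¬(F ∧ F)) ∨ (¬(T ∧ T) ∨ ((x2 ∨ F) ∧ ¬x1))
  step 2: (F ∧ ¬(F ∧ F)) ∨ (¬(T ∧ T) ∨ ((x2 ∨ F) ∧ ¬x1))
  step 3: F ∨ (¬(T ∧ T) ∨ ((x2 ∨ F) ∧ ¬x1))
  step 4: ¬(T ∧ T) ∨ ((x2 ∨ F) ∧ ¬x1)
  step 5: (¬T ∨ ¬T) ∨ ((x2 ∨ F) ∧ ¬x1)
  step 6: ¬T ∨ ((x2 ∨ F) ∧ ¬x1)
  step 7: F ∨ ((x2 ∨ F) ∧ ¬x1)
  step 8: (x2 ∨ F) ∧ ¬x1
  step 9: x2 ∧ ¬x1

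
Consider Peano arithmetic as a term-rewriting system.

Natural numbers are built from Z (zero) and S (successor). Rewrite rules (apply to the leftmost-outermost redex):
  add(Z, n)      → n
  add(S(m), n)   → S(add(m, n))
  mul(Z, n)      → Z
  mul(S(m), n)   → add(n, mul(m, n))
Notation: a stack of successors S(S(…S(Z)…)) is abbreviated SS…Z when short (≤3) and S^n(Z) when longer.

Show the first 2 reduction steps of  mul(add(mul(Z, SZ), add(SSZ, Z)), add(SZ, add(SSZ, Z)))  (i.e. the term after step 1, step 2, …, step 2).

Answer: after 2 steps: mul(add(SSZ, Z), add(SZ, add(SSZ, Z)))

Derivation:
  start: mul(add(mul(Z, SZ), add(SSZ, Z)), add(SZ, add(SSZ, Z)))
  step 1: mul(add(Z, add(SSZ, Z)), add(SZ, add(SSZ, Z)))
  step 2: mul(add(SSZ, Z), add(SZ, add(SSZ, Z)))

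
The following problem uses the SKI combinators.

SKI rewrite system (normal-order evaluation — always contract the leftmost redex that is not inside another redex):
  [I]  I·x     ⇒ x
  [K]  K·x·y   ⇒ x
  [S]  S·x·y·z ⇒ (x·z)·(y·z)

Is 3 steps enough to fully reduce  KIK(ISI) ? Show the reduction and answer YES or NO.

  start: KIK(ISI)
  [1] I(ISI)
  [2] ISI
  [3] SI

Answer: YES — reaches normal form SI in 3 ≤ 3 steps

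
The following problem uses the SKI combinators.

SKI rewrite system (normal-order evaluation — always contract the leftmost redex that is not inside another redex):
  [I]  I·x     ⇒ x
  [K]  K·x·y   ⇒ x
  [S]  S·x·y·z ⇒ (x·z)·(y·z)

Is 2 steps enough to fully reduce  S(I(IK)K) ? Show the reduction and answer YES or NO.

  start: S(I(IK)K)
  [1] S(IKK)
  [2] S(KK)

Answer: YES — reaches normal form S(KK) in 2 ≤ 2 steps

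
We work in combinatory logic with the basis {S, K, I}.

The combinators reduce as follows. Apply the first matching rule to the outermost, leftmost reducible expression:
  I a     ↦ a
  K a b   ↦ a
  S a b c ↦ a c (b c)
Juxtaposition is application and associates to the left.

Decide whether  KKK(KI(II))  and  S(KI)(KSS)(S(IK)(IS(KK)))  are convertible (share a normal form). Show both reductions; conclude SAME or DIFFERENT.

Answer: DIFFERENT — A ⇓ KI, B ⇓ S(SK(S(KK)))

Derivation:
Term A:
  start: KKK(KI(II))
  step 1: K(KI(II))
  step 2: KI

Term B:
  start: S(KI)(KSS)(S(IK)(IS(KK)))
  step 1: KI(S(IK)(IS(KK)))(KSS(S(IK)(IS(KK))))
  step 2: I(KSS(S(IK)(IS(KK))))
  step 3: KSS(S(IK)(IS(KK)))
  step 4: S(S(IK)(IS(KK)))
  step 5: S(SK(IS(KK)))
  step 6: S(SK(S(KK)))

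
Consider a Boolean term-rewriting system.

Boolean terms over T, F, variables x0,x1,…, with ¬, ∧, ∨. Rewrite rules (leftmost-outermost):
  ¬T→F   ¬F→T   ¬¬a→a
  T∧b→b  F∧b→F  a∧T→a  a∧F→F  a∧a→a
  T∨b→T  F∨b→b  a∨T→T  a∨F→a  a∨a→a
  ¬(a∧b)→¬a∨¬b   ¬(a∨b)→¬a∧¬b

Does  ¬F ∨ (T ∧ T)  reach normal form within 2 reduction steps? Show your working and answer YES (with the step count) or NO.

Answer: YES — reaches normal form T in 2 ≤ 2 steps

Derivation:
  start: ¬F ∨ (T ∧ T)
  [1] T ∨ (T ∧ T)
  [2] T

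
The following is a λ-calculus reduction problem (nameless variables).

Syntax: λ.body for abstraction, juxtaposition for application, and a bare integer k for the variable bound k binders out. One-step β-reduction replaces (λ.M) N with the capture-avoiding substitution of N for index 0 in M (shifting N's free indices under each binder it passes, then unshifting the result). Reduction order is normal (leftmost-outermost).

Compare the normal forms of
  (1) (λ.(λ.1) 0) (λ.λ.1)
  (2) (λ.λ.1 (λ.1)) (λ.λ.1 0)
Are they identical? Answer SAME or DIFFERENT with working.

Answer: SAME — A ⇓ λ.λ.1, B ⇓ λ.λ.1

Reduction:
Term A:
  start: (λ.(λ.1) 0) (λ.λ.1)
  [1] (λ.λ.λ.1) (λ.λ.1)
  [2] λ.λ.1

Term B:
  start: (λ.λ.1 (λ.1)) (λ.λ.1 0)
  [1] λ.(λ.λ.1 0) (λ.1)
  [2] λ.λ.(λ.2) 0
  [3] λ.λ.1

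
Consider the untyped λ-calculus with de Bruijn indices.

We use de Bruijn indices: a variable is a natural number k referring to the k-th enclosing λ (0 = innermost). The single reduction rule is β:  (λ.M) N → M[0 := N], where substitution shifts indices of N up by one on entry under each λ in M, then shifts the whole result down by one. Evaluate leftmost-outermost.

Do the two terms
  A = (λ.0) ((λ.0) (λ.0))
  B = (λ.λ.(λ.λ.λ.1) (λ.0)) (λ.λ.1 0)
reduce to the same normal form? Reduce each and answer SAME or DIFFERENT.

Term A:
  start: (λ.0) ((λ.0) (λ.0))
  [1] (λ.0) (λ.0)
  [2] λ.0

Term B:
  start: (λ.λ.(λ.λ.λ.1) (λ.0)) (λ.λ.1 0)
  [1] λ.(λ.λ.λ.1) (λ.0)
  [2] λ.λ.λ.1

Answer: DIFFERENT — A ⇓ λ.0, B ⇓ λ.λ.λ.1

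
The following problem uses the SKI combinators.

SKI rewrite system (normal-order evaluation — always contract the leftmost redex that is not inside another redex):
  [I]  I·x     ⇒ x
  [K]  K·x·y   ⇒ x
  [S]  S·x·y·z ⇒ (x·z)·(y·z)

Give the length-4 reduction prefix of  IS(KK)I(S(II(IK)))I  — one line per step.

  start: IS(KK)I(S(II(IK)))I
  step 1: S(KK)I(S(II(IK)))I
  step 2: KK(S(II(IK)))(I(S(II(IK))))I
  step 3: K(I(S(II(IK))))I
  step 4: I(S(II(IK)))

Answer: after 4 steps: I(S(II(IK)))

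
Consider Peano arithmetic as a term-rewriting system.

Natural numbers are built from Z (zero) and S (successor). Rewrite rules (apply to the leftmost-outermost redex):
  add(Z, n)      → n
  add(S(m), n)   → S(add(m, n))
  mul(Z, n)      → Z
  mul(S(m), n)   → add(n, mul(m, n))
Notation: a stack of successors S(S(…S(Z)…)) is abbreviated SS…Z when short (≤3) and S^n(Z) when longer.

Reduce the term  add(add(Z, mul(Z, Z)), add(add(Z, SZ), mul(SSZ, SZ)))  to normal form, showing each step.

Answer: normal form = SSSZ  (in 13 steps)

Reduction:
  start: add(add(Z, mul(Z, Z)), add(add(Z, SZ), mul(SSZ, SZ)))
  →1  add(mul(Z, Z), add(add(Z, SZ), mul(SSZ, SZ)))
  →2  add(Z, add(add(Z, SZ), mul(SSZ, SZ)))
  →3  add(add(Z, SZ), mul(SSZ, SZ))
  →4  add(SZ, mul(SSZ, SZ))
  →5  S(add(Z, mul(SSZ, SZ)))
  →6  S(mul(SSZ, SZ))
  →7  S(add(SZ, mul(SZ, SZ)))
  →8  S(S(add(Z, mul(SZ, SZ))))
  →9  S(S(mul(SZ, SZ)))
  →10  S(S(add(SZ, mul(Z, SZ))))
  →11  S(S(S(add(Z, mul(Z, SZ)))))
  →12  S(S(S(mul(Z, SZ))))
  →13  SSSZ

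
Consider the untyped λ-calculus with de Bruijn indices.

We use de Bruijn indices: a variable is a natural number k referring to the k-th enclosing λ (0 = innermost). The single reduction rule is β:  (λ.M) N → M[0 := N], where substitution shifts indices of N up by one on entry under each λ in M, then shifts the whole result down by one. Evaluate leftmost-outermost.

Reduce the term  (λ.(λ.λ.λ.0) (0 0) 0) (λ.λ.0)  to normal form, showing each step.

Answer: normal form = λ.0  (in 3 steps)

Working:
  start: (λ.(λ.λ.λ.0) (0 0) 0) (λ.λ.0)
  →1  (λ.λ.λ.0) ((λ.λ.0) (λ.λ.0)) (λ.λ.0)
  →2  (λ.λ.0) (λ.λ.0)
  →3  λ.0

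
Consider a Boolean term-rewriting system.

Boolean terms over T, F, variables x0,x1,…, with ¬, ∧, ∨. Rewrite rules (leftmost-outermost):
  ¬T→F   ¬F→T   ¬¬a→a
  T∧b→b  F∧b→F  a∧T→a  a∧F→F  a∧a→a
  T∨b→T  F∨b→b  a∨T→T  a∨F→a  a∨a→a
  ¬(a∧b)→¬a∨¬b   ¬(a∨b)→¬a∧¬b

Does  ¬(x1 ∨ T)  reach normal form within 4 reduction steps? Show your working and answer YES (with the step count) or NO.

  start: ¬(x1 ∨ T)
  step 1: ¬x1 ∧ ¬T
  step 2: ¬x1 ∧ F
  step 3: F

Answer: YES — reaches normal form F in 3 ≤ 4 steps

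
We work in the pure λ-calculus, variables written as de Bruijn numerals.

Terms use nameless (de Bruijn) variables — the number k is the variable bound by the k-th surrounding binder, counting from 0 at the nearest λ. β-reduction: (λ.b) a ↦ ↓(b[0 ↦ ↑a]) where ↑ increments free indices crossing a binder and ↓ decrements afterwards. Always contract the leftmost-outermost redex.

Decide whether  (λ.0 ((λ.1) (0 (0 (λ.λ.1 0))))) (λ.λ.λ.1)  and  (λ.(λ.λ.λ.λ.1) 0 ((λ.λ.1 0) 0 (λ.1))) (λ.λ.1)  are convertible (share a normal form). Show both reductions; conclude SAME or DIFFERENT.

Answer: SAME — A ⇓ λ.λ.1, B ⇓ λ.λ.1

Reduction:
Term A:
  start: (λ.0 ((λ.1) (0 (0 (λ.λ.1 0))))) (λ.λ.λ.1)
  step 1: (λ.λ.λ.1) ((λ.λ.λ.λ.1) ((λ.λ.λ.1) ((λ.λ.λ.1) (λ.λ.1 0))))
  step 2: λ.λ.1

Term B:
  start: (λ.(λ.λ.λ.λ.1) 0 ((λ.λ.1 0) 0 (λ.1))) (λ.λ.1)
  step 1: (λ.λ.λ.λ.1) (λ.λ.1) ((λ.λ.1 0) (λ.λ.1) (λ.λ.λ.1))
  step 2: (λ.λ.λ.1) ((λ.λ.1 0) (λ.λ.1) (λ.λ.λ.1))
  step 3: λ.λ.1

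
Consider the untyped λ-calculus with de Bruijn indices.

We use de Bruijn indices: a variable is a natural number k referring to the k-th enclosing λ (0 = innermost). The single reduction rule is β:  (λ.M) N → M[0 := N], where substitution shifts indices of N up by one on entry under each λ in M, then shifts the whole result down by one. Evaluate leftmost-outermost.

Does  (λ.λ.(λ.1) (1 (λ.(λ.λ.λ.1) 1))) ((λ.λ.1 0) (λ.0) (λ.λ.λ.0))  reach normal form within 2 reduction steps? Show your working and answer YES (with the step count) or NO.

Answer: YES — reaches normal form λ.0 in 2 ≤ 2 steps

Derivation:
  start: (λ.λ.(λ.1) (1 (λ.(λ.λ.λ.1) 1))) ((λ.λ.1 0) (λ.0) (λ.λ.λ.0))
  [1] λ.(λ.1) ((λ.λ.1 0) (λ.0) (λ.λ.λ.0) (λ.(λ.λ.λ.1) 1))
  [2] λ.0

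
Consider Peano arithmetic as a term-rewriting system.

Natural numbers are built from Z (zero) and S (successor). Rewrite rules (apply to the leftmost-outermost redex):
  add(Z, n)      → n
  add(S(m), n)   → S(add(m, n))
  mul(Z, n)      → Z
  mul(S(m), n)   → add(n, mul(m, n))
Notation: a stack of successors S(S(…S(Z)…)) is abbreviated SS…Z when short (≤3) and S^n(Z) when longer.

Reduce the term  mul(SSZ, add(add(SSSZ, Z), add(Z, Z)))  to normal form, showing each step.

Answer: normal form = S^6(Z)  (in 29 steps)

Derivation:
  start: mul(SSZ, add(add(SSSZ, Z), add(Z, Z)))
  →1  add(add(add(SSSZ, Z), add(Z, Z)), mul(SZ, add(add(SSSZ, Z), add(Z, Z))))
  →2  add(add(S(add(SSZ, Z)), add(Z, Z)), mul(SZ, add(add(SSSZ, Z), add(Z, Z))))
  →3  add(S(add(add(SSZ, Z), add(Z, Z))), mul(SZ, add(add(SSSZ, Z), add(Z, Z))))
  →4  S(add(add(add(SSZ, Z), add(Z, Z)), mul(SZ, add(add(SSSZ, Z), add(Z, Z)))))
  →5  S(add(add(S(add(SZ, Z)), add(Z, Z)), mul(SZ, add(add(SSSZ, Z), add(Z, Z)))))
  →6  S(add(S(add(add(SZ, Z), add(Z, Z))), mul(SZ, add(add(SSSZ, Z), add(Z, Z)))))
  →7  S(S(add(add(add(SZ, Z), add(Z, Z)), mul(SZ, add(add(SSSZ, Z), add(Z, Z))))))
  →8  S(S(add(add(S(add(Z, Z)), add(Z, Z)), mul(SZ, add(add(SSSZ, Z), add(Z, Z))))))
  →9  S(S(add(S(add(add(Z, Z), add(Z, Z))), mul(SZ, add(add(SSSZ, Z), add(Z, Z))))))
  →10  S(S(S(add(add(add(Z, Z), add(Z, Z)), mul(SZ, add(add(SSSZ, Z), add(Z, Z)))))))
  →11  S(S(S(add(add(Z, add(Z, Z)), mul(SZ, add(add(SSSZ, Z), add(Z, Z)))))))
  →12  S(S(S(add(add(Z, Z), mul(SZ, add(add(SSSZ, Z), add(Z, Z)))))))
  →13  S(S(S(add(Z, mul(SZ, add(add(SSSZ, Z), add(Z, Z)))))))
  →14  S(S(S(mul(SZ, add(add(SSSZ, Z), add(Z, Z))))))
  →15  S(S(S(add(add(add(SSSZ, Z), add(Z, Z)), mul(Z, add(add(SSSZ, Z), add(Z, Z)))))))
  →16  S(S(S(add(add(S(add(SSZ, Z)), add(Z, Z)), mul(Z, add(add(SSSZ, Z), add(Z, Z)))))))
  →17  S(S(S(add(S(add(add(SSZ, Z), add(Z, Z))), mul(Z, add(add(SSSZ, Z), add(Z, Z)))))))
  →18  S(S(S(S(add(add(add(SSZ, Z), add(Z, Z)), mul(Z, add(add(SSSZ, Z), add(Z, Z))))))))
  →19  S(S(S(S(add(add(S(add(SZ, Z)), add(Z, Z)), mul(Z, add(add(SSSZ, Z), add(Z, Z))))))))
  →20  S(S(S(S(add(S(add(add(SZ, Z), add(Z, Z))), mul(Z, add(add(SSSZ, Z), add(Z, Z))))))))
  →21  S(S(S(S(S(add(add(add(SZ, Z), add(Z, Z)), mul(Z, add(add(SSSZ, Z), add(Z, Z)))))))))
  →22  S(S(S(S(S(add(add(S(add(Z, Z)), add(Z, Z)), mul(Z, add(add(SSSZ, Z), add(Z, Z)))))))))
  →23  S(S(S(S(S(add(S(add(add(Z, Z), add(Z, Z))), mul(Z, add(add(SSSZ, Z), add(Z, Z)))))))))
  →24  S(S(S(S(S(S(add(add(add(Z, Z), add(Z, Z)), mul(Z, add(add(SSSZ, Z), add(Z, Z))))))))))
  →25  S(S(S(S(S(S(add(add(Z, add(Z, Z)), mul(Z, add(add(SSSZ, Z), add(Z, Z))))))))))
  →26  S(S(S(S(S(S(add(add(Z, Z), mul(Z, add(add(SSSZ, Z), add(Z, Z))))))))))
  →27  S(S(S(S(S(S(add(Z, mul(Z, add(add(SSSZ, Z), add(Z, Z))))))))))
  →28  S(S(S(S(S(S(mul(Z, add(add(SSSZ, Z), add(Z, Z)))))))))
  →29  S^6(Z)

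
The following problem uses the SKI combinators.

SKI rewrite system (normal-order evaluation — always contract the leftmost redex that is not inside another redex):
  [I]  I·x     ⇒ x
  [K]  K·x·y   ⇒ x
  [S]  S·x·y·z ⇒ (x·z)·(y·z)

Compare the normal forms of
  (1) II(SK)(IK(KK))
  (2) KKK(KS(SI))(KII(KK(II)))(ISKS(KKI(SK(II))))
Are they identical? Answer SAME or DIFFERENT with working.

Term A:
  start: II(SK)(IK(KK))
  →1  I(SK)(IK(KK))
  →2  SK(IK(KK))
  →3  SK(K(KK))

Term B:
  start: KKK(KS(SI))(KII(KK(II)))(ISKS(KKI(SK(II))))
  →1  K(KS(SI))(KII(KK(II)))(ISKS(KKI(SK(II))))
  →2  KS(SI)(ISKS(KKI(SK(II))))
  →3  S(ISKS(KKI(SK(II))))
  →4  S(SKS(KKI(SK(II))))
  →5  S(K(KKI(SK(II)))(S(KKI(SK(II)))))
  →6  S(KKI(SK(II)))
  →7  S(K(SK(II)))
  →8  S(K(SKI))

Answer: DIFFERENT — A ⇓ SK(K(KK)), B ⇓ S(K(SKI))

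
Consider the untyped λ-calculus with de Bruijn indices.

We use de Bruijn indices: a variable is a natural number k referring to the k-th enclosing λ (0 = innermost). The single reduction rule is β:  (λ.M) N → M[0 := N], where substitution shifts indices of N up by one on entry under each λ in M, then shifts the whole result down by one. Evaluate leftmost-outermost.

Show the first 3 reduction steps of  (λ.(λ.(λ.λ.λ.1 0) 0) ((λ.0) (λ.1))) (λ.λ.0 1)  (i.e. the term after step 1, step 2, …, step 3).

  start: (λ.(λ.(λ.λ.λ.1 0) 0) ((λ.0) (λ.1))) (λ.λ.0 1)
  [1] (λ.(λ.λ.λ.1 0) 0) ((λ.0) (λ.λ.λ.0 1))
  [2] (λ.λ.λ.1 0) ((λ.0) (λ.λ.λ.0 1))
  [3] λ.λ.1 0

Answer: after 3 steps: λ.λ.1 0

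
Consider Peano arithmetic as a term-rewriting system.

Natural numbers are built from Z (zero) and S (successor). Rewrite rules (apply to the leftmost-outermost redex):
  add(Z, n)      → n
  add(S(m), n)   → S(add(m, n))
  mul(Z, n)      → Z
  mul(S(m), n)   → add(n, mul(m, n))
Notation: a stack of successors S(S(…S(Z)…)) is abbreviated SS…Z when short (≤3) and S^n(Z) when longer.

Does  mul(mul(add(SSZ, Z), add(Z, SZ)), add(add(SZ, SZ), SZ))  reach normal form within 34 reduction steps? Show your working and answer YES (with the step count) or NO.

  start: mul(mul(add(SSZ, Z), add(Z, SZ)), add(add(SZ, SZ), SZ))
  →1  mul(mul(S(add(SZ, Z)), add(Z, SZ)), add(add(SZ, SZ), SZ))
  →2  mul(add(add(Z, SZ), mul(add(SZ, Z), add(Z, SZ))), add(add(SZ, SZ), SZ))
  →3  mul(add(SZ, mul(add(SZ, Z), add(Z, SZ))), add(add(SZ, SZ), SZ))
  →4  mul(S(add(Z, mul(add(SZ, Z), add(Z, SZ)))), add(add(SZ, SZ), SZ))
  →5  add(add(add(SZ, SZ), SZ), mul(add(Z, mul(add(SZ, Z), add(Z, SZ))), add(add(SZ, SZ), SZ)))
  →6  add(add(S(add(Z, SZ)), SZ), mul(add(Z, mul(add(SZ, Z), add(Z, SZ))), add(add(SZ, SZ), SZ)))
  →7  add(S(add(add(Z, SZ), SZ)), mul(add(Z, mul(add(SZ, Z), add(Z, SZ))), add(add(SZ, SZ), SZ)))
  →8  S(add(add(add(Z, SZ), SZ), mul(add(Z, mul(add(SZ, Z), add(Z, SZ))), add(add(SZ, SZ), SZ))))
  →9  S(add(add(SZ, SZ), mul(add(Z, mul(add(SZ, Z), add(Z, SZ))), add(add(SZ, SZ), SZ))))
  →10  S(add(S(add(Z, SZ)), mul(add(Z, mul(add(SZ, Z), add(Z, SZ))), add(add(SZ, SZ), SZ))))
  →11  S(S(add(add(Z, SZ), mul(add(Z, mul(add(SZ, Z), add(Z, SZ))), add(add(SZ, SZ), SZ)))))
  →12  S(S(add(SZ, mul(add(Z, mul(add(SZ, Z), add(Z, SZ))), add(add(SZ, SZ), SZ)))))
  →13  S(S(S(add(Z, mul(add(Z, mul(add(SZ, Z), add(Z, SZ))), add(add(SZ, SZ), SZ))))))
  →14  S(S(S(mul(add(Z, mul(add(SZ, Z), add(Z, SZ))), add(add(SZ, SZ), SZ)))))
  →15  S(S(S(mul(mul(add(SZ, Z), add(Z, SZ)), add(add(SZ, SZ), SZ)))))
  →16  S(S(S(mul(mul(S(add(Z, Z)), add(Z, SZ)), add(add(SZ, SZ), SZ)))))
  →17  S(S(S(mul(add(add(Z, SZ), mul(add(Z, Z), add(Z, SZ))), add(add(SZ, SZ), SZ)))))
  →18  S(S(S(mul(add(SZ, mul(add(Z, Z), add(Z, SZ))), add(add(SZ, SZ), SZ)))))
  →19  S(S(S(mul(S(add(Z, mul(add(Z, Z), add(Z, SZ)))), add(add(SZ, SZ), SZ)))))
  →20  S(S(S(add(add(add(SZ, SZ), SZ), mul(add(Z, mul(add(Z, Z), add(Z, SZ))), add(add(SZ, SZ), SZ))))))
  →21  S(S(S(add(add(S(add(Z, SZ)), SZ), mul(add(Z, mul(add(Z, Z), add(Z, SZ))), add(add(SZ, SZ), SZ))))))
  →22  S(S(S(add(S(add(add(Z, SZ), SZ)), mul(add(Z, mul(add(Z, Z), add(Z, SZ))), add(add(SZ, SZ), SZ))))))
  →23  S(S(S(S(add(add(add(Z, SZ), SZ), mul(add(Z, mul(add(Z, Z), add(Z, SZ))), add(add(SZ, SZ), SZ)))))))
  →24  S(S(S(S(add(add(SZ, SZ), mul(add(Z, mul(add(Z, Z), add(Z, SZ))), add(add(SZ, SZ), SZ)))))))
  →25  S(S(S(S(add(S(add(Z, SZ)), mul(add(Z, mul(add(Z, Z), add(Z, SZ))), add(add(SZ, SZ), SZ)))))))
  →26  S(S(S(S(S(add(add(Z, SZ), mul(add(Z, mul(add(Z, Z), add(Z, SZ))), add(add(SZ, SZ), SZ))))))))
  →27  S(S(S(S(S(add(SZ, mul(add(Z, mul(add(Z, Z), add(Z, SZ))), add(add(SZ, SZ), SZ))))))))
  →28  S(S(S(S(S(S(add(Z, mul(add(Z, mul(add(Z, Z), add(Z, SZ))), add(add(SZ, SZ), SZ)))))))))
  →29  S(S(S(S(S(S(mul(add(Z, mul(add(Z, Z), add(Z, SZ))), add(add(SZ, SZ), SZ))))))))
  →30  S(S(S(S(S(S(mul(mul(add(Z, Z), add(Z, SZ)), add(add(SZ, SZ), SZ))))))))
  →31  S(S(S(S(S(S(mul(mul(Z, add(Z, SZ)), add(add(SZ, SZ), SZ))))))))
  →32  S(S(S(S(S(S(mul(Z, add(add(SZ, SZ), SZ))))))))
  →33  S^6(Z)

Answer: YES — reaches normal form S^6(Z) in 33 ≤ 34 steps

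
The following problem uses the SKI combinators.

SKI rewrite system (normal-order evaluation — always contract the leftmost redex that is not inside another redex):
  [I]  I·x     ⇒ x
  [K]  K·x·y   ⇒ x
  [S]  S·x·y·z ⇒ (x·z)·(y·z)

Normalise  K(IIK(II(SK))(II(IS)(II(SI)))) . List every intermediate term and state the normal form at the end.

  start: K(IIK(II(SK))(II(IS)(II(SI))))
  [1] K(IK(II(SK))(II(IS)(II(SI))))
  [2] K(K(II(SK))(II(IS)(II(SI))))
  [3] K(II(SK))
  [4] K(I(SK))
  [5] K(SK)

Answer: normal form = K(SK)  (in 5 steps)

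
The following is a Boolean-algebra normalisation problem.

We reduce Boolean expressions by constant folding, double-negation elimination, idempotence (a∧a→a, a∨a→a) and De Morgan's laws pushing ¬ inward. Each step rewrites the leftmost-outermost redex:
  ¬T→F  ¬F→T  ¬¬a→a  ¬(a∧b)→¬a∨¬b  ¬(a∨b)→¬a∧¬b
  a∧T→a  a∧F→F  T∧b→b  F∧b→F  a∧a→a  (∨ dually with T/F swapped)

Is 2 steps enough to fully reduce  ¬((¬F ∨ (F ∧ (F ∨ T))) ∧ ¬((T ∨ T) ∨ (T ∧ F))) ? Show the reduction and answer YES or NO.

Answer: NO — after 2 steps the term is (¬¬F ∧ ¬(F ∧ (F ∨ T))) ∨ ¬¬((T ∨ T) ∨ (T ∧ F)), not yet normal

Derivation:
  start: ¬((¬F ∨ (F ∧ (F ∨ T))) ∧ ¬((T ∨ T) ∨ (T ∧ F)))
  [1] ¬(¬F ∨ (F ∧ (F ∨ T))) ∨ ¬¬((T ∨ T) ∨ (T ∧ F))
  [2] (¬¬F ∧ ¬(F ∧ (F ∨ T))) ∨ ¬¬((T ∨ T) ∨ (T ∧ F))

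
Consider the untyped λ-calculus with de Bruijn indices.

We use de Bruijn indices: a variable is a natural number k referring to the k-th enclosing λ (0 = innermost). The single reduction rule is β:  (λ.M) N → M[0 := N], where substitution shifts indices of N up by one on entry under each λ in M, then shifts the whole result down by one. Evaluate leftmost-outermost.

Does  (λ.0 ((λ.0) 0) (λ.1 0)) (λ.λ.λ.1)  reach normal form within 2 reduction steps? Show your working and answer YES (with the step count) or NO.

  start: (λ.0 ((λ.0) 0) (λ.1 0)) (λ.λ.λ.1)
  step 1: (λ.λ.λ.1) ((λ.0) (λ.λ.λ.1)) (λ.(λ.λ.λ.1) 0)
  step 2: (λ.λ.1) (λ.(λ.λ.λ.1) 0)

Answer: NO — after 2 steps the term is (λ.λ.1) (λ.(λ.λ.λ.1) 0), not yet normal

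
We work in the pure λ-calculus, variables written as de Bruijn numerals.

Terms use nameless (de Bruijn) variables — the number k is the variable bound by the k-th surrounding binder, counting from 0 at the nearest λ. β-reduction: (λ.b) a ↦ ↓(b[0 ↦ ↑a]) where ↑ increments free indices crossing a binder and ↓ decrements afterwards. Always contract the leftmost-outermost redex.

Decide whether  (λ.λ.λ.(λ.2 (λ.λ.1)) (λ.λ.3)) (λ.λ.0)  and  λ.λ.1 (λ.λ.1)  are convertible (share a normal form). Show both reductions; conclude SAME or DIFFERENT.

Term A:
  start: (λ.λ.λ.(λ.2 (λ.λ.1)) (λ.λ.3)) (λ.λ.0)
  [1] λ.λ.(λ.2 (λ.λ.1)) (λ.λ.3)
  [2] λ.λ.1 (λ.λ.1)

Term B:
  start: λ.λ.1 (λ.λ.1)

Answer: SAME — A ⇓ λ.λ.1 (λ.λ.1), B ⇓ λ.λ.1 (λ.λ.1)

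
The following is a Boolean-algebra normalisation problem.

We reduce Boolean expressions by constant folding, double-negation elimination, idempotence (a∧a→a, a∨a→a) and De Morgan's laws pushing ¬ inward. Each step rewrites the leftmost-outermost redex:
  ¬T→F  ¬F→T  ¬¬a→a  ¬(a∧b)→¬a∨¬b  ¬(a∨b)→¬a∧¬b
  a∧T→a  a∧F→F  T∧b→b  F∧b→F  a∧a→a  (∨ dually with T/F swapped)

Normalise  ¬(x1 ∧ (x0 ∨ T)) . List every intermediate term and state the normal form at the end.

Answer: normal form = ¬x1  (in 5 steps)

Reduction:
  start: ¬(x1 ∧ (x0 ∨ T))
  step 1: ¬x1 ∨ ¬(x0 ∨ T)
  step 2: ¬x1 ∨ (¬x0 ∧ ¬T)
  step 3: ¬x1 ∨ (¬x0 ∧ F)
  step 4: ¬x1 ∨ F
  step 5: ¬x1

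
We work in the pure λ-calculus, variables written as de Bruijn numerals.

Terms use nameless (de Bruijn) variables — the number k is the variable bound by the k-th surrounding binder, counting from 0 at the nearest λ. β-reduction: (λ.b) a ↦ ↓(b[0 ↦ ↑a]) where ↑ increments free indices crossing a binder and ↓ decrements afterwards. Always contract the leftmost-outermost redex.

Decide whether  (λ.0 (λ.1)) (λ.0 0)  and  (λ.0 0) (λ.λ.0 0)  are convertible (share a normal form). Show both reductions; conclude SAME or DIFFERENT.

Answer: SAME — A ⇓ λ.0 0, B ⇓ λ.0 0

Derivation:
Term A:
  start: (λ.0 (λ.1)) (λ.0 0)
  step 1: (λ.0 0) (λ.λ.0 0)
  step 2: (λ.λ.0 0) (λ.λ.0 0)
  step 3: λ.0 0

Term B:
  start: (λ.0 0) (λ.λ.0 0)
  step 1: (λ.λ.0 0) (λ.λ.0 0)
  step 2: λ.0 0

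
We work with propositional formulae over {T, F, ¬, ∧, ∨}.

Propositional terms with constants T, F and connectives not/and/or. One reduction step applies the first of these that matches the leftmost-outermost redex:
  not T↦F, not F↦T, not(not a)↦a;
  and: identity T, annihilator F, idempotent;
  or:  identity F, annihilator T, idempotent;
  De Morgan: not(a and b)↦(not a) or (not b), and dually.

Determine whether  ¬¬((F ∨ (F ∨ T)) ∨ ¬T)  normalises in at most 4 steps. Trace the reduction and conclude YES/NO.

Answer: YES — reaches normal form T in 4 ≤ 4 steps

Working:
  start: ¬¬((F ∨ (F ∨ T)) ∨ ¬T)
  →1  (F ∨ (F ∨ T)) ∨ ¬T
  →2  (F ∨ T) ∨ ¬T
  →3  T ∨ ¬T
  →4  T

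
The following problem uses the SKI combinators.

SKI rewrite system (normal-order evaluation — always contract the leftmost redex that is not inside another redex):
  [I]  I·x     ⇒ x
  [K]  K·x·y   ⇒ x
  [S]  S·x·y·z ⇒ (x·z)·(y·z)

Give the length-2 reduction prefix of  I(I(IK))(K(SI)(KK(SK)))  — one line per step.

  start: I(I(IK))(K(SI)(KK(SK)))
  [1] I(IK)(K(SI)(KK(SK)))
  [2] IK(K(SI)(KK(SK)))

Answer: after 2 steps: IK(K(SI)(KK(SK)))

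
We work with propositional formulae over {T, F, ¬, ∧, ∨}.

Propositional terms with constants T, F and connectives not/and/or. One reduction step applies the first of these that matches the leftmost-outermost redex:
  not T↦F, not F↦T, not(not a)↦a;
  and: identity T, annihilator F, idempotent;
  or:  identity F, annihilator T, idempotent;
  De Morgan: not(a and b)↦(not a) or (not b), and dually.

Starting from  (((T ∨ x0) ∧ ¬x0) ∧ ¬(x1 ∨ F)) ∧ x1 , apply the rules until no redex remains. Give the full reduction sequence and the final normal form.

Answer: normal form = (¬x0 ∧ ¬x1) ∧ x1  (in 5 steps)

Working:
  start: (((T ∨ x0) ∧ ¬x0) ∧ ¬(x1 ∨ F)) ∧ x1
  step 1: ((T ∧ ¬x0) ∧ ¬(x1 ∨ F)) ∧ x1
  step 2: (¬x0 ∧ ¬(x1 ∨ F)) ∧ x1
  step 3: (¬x0 ∧ (¬x1 ∧ ¬F)) ∧ x1
  step 4: (¬x0 ∧ (¬x1 ∧ T)) ∧ x1
  step 5: (¬x0 ∧ ¬x1) ∧ x1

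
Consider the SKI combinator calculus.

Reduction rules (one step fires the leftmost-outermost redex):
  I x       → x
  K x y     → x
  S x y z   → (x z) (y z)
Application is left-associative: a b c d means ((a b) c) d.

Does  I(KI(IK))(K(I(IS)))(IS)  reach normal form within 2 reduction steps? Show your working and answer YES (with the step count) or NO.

Answer: NO — after 2 steps the term is I(K(I(IS)))(IS), not yet normal

Derivation:
  start: I(KI(IK))(K(I(IS)))(IS)
  [1] KI(IK)(K(I(IS)))(IS)
  [2] I(K(I(IS)))(IS)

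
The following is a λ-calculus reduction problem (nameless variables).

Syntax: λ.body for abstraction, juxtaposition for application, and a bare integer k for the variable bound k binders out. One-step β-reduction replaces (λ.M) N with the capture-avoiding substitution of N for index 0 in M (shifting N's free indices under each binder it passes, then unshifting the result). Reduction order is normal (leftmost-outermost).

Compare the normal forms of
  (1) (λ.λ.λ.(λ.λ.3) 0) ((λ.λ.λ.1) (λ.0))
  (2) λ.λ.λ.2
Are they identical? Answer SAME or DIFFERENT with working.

Answer: SAME — A ⇓ λ.λ.λ.2, B ⇓ λ.λ.λ.2

Reduction:
Term A:
  start: (λ.λ.λ.(λ.λ.3) 0) ((λ.λ.λ.1) (λ.0))
  →1  λ.λ.(λ.λ.3) 0
  →2  λ.λ.λ.2

Term B:
  start: λ.λ.λ.2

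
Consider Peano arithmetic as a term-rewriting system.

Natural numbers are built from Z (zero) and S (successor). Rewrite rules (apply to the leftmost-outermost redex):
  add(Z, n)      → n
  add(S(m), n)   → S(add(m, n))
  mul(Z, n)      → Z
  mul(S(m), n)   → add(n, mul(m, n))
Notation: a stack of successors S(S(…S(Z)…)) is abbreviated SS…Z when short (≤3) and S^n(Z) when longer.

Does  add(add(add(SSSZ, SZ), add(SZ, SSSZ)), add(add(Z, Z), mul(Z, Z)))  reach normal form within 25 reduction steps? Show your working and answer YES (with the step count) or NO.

Answer: YES — reaches normal form S^8(Z) in 23 ≤ 25 steps

Derivation:
  start: add(add(add(SSSZ, SZ), add(SZ, SSSZ)), add(add(Z, Z), mul(Z, Z)))
  step 1: add(add(S(add(SSZ, SZ)), add(SZ, SSSZ)), add(add(Z, Z), mul(Z, Z)))
  step 2: add(S(add(add(SSZ, SZ), add(SZ, SSSZ))), add(add(Z, Z), mul(Z, Z)))
  step 3: S(add(add(add(SSZ, SZ), add(SZ, SSSZ)), add(add(Z, Z), mul(Z, Z))))
  step 4: S(add(add(S(add(SZ, SZ)), add(SZ, SSSZ)), add(add(Z, Z), mul(Z, Z))))
  step 5: S(add(S(add(add(SZ, SZ), add(SZ, SSSZ))), add(add(Z, Z), mul(Z, Z))))
  step 6: S(S(add(add(add(SZ, SZ), add(SZ, SSSZ)), add(add(Z, Z), mul(Z, Z)))))
  step 7: S(S(add(add(S(add(Z, SZ)), add(SZ, SSSZ)), add(add(Z, Z), mul(Z, Z)))))
  step 8: S(S(add(S(add(add(Z, SZ), add(SZ, SSSZ))), add(add(Z, Z), mul(Z, Z)))))
  step 9: S(S(S(add(add(add(Z, SZ), add(SZ, SSSZ)), add(add(Z, Z), mul(Z, Z))))))
  step 10: S(S(S(add(add(SZ, add(SZ, SSSZ)), add(add(Z, Z), mul(Z, Z))))))
  step 11: S(S(S(add(S(add(Z, add(SZ, SSSZ))), add(add(Z, Z), mul(Z, Z))))))
  step 12: S(S(S(S(add(add(Z, add(SZ, SSSZ)), add(add(Z, Z), mul(Z, Z)))))))
  step 13: S(S(S(S(add(add(SZ, SSSZ), add(add(Z, Z), mul(Z, Z)))))))
  step 14: S(S(S(S(add(S(add(Z, SSSZ)), add(add(Z, Z), mul(Z, Z)))))))
  step 15: S(S(S(S(S(add(add(Z, SSSZ), add(add(Z, Z), mul(Z, Z))))))))
  step 16: S(S(S(S(S(add(SSSZ, add(add(Z, Z), mul(Z, Z))))))))
  step 17: S(S(S(S(S(S(add(SSZ, add(add(Z, Z), mul(Z, Z)))))))))
  step 18: S(S(S(S(S(S(S(add(SZ, add(add(Z, Z), mul(Z, Z))))))))))
  step 19: S(S(S(S(S(S(S(S(add(Z, add(add(Z, Z), mul(Z, Z)))))))))))
  step 20: S(S(S(S(S(S(S(S(add(add(Z, Z), mul(Z, Z))))))))))
  step 21: S(S(S(S(S(S(S(S(add(Z, mul(Z, Z))))))))))
  step 22: S(S(S(S(S(S(S(S(mul(Z, Z)))))))))
  step 23: S^8(Z)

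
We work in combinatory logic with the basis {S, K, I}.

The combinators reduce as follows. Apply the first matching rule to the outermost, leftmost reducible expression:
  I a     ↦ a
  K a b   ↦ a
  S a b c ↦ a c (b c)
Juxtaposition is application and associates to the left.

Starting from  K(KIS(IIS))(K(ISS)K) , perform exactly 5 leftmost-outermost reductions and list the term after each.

Answer: after 5 steps: S

Working:
  start: K(KIS(IIS))(K(ISS)K)
  [1] KIS(IIS)
  [2] I(IIS)
  [3] IIS
  [4] IS
  [5] S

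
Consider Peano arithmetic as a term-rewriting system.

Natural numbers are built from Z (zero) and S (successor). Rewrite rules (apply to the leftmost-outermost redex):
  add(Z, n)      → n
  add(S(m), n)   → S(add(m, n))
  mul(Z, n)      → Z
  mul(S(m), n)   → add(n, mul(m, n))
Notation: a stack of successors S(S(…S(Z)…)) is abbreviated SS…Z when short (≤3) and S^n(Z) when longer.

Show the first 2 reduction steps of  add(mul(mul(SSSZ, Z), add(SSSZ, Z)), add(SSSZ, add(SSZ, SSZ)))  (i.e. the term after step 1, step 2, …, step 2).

Answer: after 2 steps: add(mul(mul(SSZ, Z), add(SSSZ, Z)), add(SSSZ, add(SSZ, SSZ)))

Reduction:
  start: add(mul(mul(SSSZ, Z), add(SSSZ, Z)), add(SSSZ, add(SSZ, SSZ)))
  step 1: add(mul(add(Z, mul(SSZ, Z)), add(SSSZ, Z)), add(SSSZ, add(SSZ, SSZ)))
  step 2: add(mul(mul(SSZ, Z), add(SSSZ, Z)), add(SSSZ, add(SSZ, SSZ)))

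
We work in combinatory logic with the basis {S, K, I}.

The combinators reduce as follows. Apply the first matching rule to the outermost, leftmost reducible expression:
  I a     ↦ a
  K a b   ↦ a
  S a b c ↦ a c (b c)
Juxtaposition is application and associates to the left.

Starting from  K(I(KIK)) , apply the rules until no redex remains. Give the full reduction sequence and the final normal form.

Answer: normal form = KI  (in 2 steps)

Working:
  start: K(I(KIK))
  →1  K(KIK)
  →2  KI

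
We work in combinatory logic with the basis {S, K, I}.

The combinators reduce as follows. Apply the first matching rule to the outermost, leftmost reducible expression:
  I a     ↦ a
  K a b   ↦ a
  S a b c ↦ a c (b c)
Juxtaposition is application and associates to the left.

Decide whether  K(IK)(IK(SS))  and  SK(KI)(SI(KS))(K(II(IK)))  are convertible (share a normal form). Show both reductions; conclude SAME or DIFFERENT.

Answer: SAME — A ⇓ K, B ⇓ K

Working:
Term A:
  start: K(IK)(IK(SS))
  step 1: IK
  step 2: K

Term B:
  start: SK(KI)(SI(KS))(K(II(IK)))
  step 1: K(SI(KS))(KI(SI(KS)))(K(II(IK)))
  step 2: SI(KS)(K(II(IK)))
  step 3: I(K(II(IK)))(KS(K(II(IK))))
  step 4: K(II(IK))(KS(K(II(IK))))
  step 5: II(IK)
  step 6: I(IK)
  step 7: IK
  step 8: K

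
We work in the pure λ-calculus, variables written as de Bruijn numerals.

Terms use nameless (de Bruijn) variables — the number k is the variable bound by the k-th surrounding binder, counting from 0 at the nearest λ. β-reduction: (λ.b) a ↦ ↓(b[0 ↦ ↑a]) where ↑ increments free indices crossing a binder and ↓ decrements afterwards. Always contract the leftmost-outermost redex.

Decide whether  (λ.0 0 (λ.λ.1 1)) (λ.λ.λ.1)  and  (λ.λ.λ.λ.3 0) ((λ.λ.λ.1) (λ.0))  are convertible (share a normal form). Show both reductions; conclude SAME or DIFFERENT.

Answer: DIFFERENT — A ⇓ λ.λ.λ.1 1, B ⇓ λ.λ.λ.λ.1

Reduction:
Term A:
  start: (λ.0 0 (λ.λ.1 1)) (λ.λ.λ.1)
  →1  (λ.λ.λ.1) (λ.λ.λ.1) (λ.λ.1 1)
  →2  (λ.λ.1) (λ.λ.1 1)
  →3  λ.λ.λ.1 1

Term B:
  start: (λ.λ.λ.λ.3 0) ((λ.λ.λ.1) (λ.0))
  →1  λ.λ.λ.(λ.λ.λ.1) (λ.0) 0
  →2  λ.λ.λ.(λ.λ.1) 0
  →3  λ.λ.λ.λ.1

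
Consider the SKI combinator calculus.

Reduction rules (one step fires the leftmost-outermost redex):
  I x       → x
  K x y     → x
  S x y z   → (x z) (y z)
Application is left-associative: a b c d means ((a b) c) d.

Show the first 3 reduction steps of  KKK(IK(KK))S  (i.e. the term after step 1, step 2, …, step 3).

Answer: after 3 steps: K(KK)

Reduction:
  start: KKK(IK(KK))S
  →1  K(IK(KK))S
  →2  IK(KK)
  →3  K(KK)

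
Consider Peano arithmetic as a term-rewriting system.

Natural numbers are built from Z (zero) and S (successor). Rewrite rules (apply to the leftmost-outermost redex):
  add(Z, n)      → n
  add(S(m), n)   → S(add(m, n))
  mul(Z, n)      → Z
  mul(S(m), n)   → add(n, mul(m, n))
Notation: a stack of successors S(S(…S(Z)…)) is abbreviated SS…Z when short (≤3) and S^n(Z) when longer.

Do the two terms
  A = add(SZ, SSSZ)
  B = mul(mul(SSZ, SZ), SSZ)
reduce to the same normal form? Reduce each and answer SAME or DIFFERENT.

Answer: SAME — A ⇓ S^4(Z), B ⇓ S^4(Z)

Reduction:
Term A:
  start: add(SZ, SSSZ)
  →1  S(add(Z, SSSZ))
  →2  S^4(Z)

Term B:
  start: mul(mul(SSZ, SZ), SSZ)
  →1  mul(add(SZ, mul(SZ, SZ)), SSZ)
  →2  mul(S(add(Z, mul(SZ, SZ))), SSZ)
  →3  add(SSZ, mul(add(Z, mul(SZ, SZ)), SSZ))
  →4  S(add(SZ, mul(add(Z, mul(SZ, SZ)), SSZ)))
  →5  S(S(add(Z, mul(add(Z, mul(SZ, SZ)), SSZ))))
  →6  S(S(mul(add(Z, mul(SZ, SZ)), SSZ)))
  →7  S(S(mul(mul(SZ, SZ), SSZ)))
  →8  S(S(mul(add(SZ, mul(Z, SZ)), SSZ)))
  →9  S(S(mul(S(add(Z, mul(Z, SZ))), SSZ)))
  →10  S(S(add(SSZ, mul(add(Z, mul(Z, SZ)), SSZ))))
  →11  S(S(S(add(SZ, mul(add(Z, mul(Z, SZ)), SSZ)))))
  →12  S(S(S(S(add(Z, mul(add(Z, mul(Z, SZ)), SSZ))))))
  →13  S(S(S(S(mul(add(Z, mul(Z, SZ)), SSZ)))))
  →14  S(S(S(S(mul(mul(Z, SZ), SSZ)))))
  →15  S(S(S(S(mul(Z, SSZ)))))
  →16  S^4(Z)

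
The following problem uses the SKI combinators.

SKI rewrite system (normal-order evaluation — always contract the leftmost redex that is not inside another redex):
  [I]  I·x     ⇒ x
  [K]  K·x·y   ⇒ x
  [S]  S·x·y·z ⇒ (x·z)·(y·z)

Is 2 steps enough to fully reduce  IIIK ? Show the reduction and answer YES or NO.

Answer: NO — after 2 steps the term is IK, not yet normal

Working:
  start: IIIK
  step 1: IIK
  step 2: IK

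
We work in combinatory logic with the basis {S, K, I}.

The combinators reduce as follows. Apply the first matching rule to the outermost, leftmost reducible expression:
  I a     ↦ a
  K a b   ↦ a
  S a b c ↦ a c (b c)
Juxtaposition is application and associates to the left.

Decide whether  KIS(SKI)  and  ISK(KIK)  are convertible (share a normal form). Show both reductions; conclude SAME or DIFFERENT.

Answer: SAME — A ⇓ SKI, B ⇓ SKI

Derivation:
Term A:
  start: KIS(SKI)
  [1] I(SKI)
  [2] SKI

Term B:
  start: ISK(KIK)
  [1] SK(KIK)
  [2] SKI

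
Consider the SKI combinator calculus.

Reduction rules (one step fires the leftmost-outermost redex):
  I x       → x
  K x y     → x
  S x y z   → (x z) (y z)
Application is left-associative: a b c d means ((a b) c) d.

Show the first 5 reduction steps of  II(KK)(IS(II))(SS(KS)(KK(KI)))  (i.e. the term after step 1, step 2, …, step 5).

Answer: after 5 steps: K(SK(KS(KK(KI))))

Working:
  start: II(KK)(IS(II))(SS(KS)(KK(KI)))
  [1] I(KK)(IS(II))(SS(KS)(KK(KI)))
  [2] KK(IS(II))(SS(KS)(KK(KI)))
  [3] K(SS(KS)(KK(KI)))
  [4] K(S(KK(KI))(KS(KK(KI))))
  [5] K(SK(KS(KK(KI))))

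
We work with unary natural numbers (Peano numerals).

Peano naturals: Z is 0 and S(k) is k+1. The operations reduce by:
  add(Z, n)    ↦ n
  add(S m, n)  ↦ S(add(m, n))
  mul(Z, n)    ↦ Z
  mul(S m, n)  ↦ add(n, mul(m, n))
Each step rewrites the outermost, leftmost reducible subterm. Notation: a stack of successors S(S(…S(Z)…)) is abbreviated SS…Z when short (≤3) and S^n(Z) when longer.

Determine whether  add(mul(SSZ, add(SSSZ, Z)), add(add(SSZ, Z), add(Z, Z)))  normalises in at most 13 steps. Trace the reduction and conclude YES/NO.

  start: add(mul(SSZ, add(SSSZ, Z)), add(add(SSZ, Z), add(Z, Z)))
  →1  add(add(add(SSSZ, Z), mul(SZ, add(SSSZ, Z))), add(add(SSZ, Z), add(Z, Z)))
  →2  add(add(S(add(SSZ, Z)), mul(SZ, add(SSSZ, Z))), add(add(SSZ, Z), add(Z, Z)))
  →3  add(S(add(add(SSZ, Z), mul(SZ, add(SSSZ, Z)))), add(add(SSZ, Z), add(Z, Z)))
  →4  S(add(add(add(SSZ, Z), mul(SZ, add(SSSZ, Z))), add(add(SSZ, Z), add(Z, Z))))
  →5  S(add(add(S(add(SZ, Z)), mul(SZ, add(SSSZ, Z))), add(add(SSZ, Z), add(Z, Z))))
  →6  S(add(S(add(add(SZ, Z), mul(SZ, add(SSSZ, Z)))), add(add(SSZ, Z), add(Z, Z))))
  →7  S(S(add(add(add(SZ, Z), mul(SZ, add(SSSZ, Z))), add(add(SSZ, Z), add(Z, Z)))))
  →8  S(S(add(add(S(add(Z, Z)), mul(SZ, add(SSSZ, Z))), add(add(SSZ, Z), add(Z, Z)))))
  →9  S(S(add(S(add(add(Z, Z), mul(SZ, add(SSSZ, Z)))), add(add(SSZ, Z), add(Z, Z)))))
  →10  S(S(S(add(add(add(Z, Z), mul(SZ, add(SSSZ, Z))), add(add(SSZ, Z), add(Z, Z))))))
  →11  S(S(S(add(add(Z, mul(SZ, add(SSSZ, Z))), add(add(SSZ, Z), add(Z, Z))))))
  →12  S(S(S(add(mul(SZ, add(SSSZ, Z)), add(add(SSZ, Z), add(Z, Z))))))
  →13  S(S(S(add(add(add(SSSZ, Z), mul(Z, add(SSSZ, Z))), add(add(SSZ, Z), add(Z, Z))))))

Answer: NO — after 13 steps the term is S(S(S(add(add(add(SSSZ, Z), mul(Z, add(SSSZ, Z))), add(add(SSZ, Z), add(Z, Z)))))), not yet normal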